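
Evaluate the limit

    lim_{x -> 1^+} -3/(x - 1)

-∞

As x → 1⁺, (x - 1) → 0⁺, so (x - 1)^1 → 0⁺ and -3/(x - 1)^1 → -∞.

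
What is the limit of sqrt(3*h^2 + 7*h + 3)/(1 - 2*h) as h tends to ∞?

For large |h|, √(3*h^2 + 7*h + 3) ≈ √3·|h| and the denominator ≈ -2h.
Since h → +∞, |h| = h, giving √3/(-2) = -√(3)/2.

-√(3)/2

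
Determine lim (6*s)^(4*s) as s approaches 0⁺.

Base → 0⁺ and exponent → 0⁺: a 0^0 form.
Take logs: 4s·ln(6s). This is 0·(−∞); rewriting as ln(6s)/(1/(4s)) and applying L'Hôpital gives 0.
Hence the limit is e^0 = 1.

1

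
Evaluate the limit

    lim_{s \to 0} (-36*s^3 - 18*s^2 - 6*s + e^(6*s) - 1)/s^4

54

Direct substitution gives 0/0.
Apply L'Hôpital: lim (-108*s^2 - 36*s + 6*e^(6*s) - 6)/(4*s^3), still 0/0.
Apply L'Hôpital: lim (-216*s + 36*e^(6*s) - 36)/(12*s^2), still 0/0.
Apply L'Hôpital: lim (216*e^(6*s) - 216)/(24*s), still 0/0.
After 4 applications of L'Hôpital's rule the quotient is (1296*e^(6*s))/(24); substituting s = 0 gives 54.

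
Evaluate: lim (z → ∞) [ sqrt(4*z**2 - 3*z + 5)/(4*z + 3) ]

For large |z|, √(4*z^2 - 3*z + 5) ≈ √4·|z| and the denominator ≈ 4z.
Since z → +∞, |z| = z, giving √4/(4) = 1/2.

1/2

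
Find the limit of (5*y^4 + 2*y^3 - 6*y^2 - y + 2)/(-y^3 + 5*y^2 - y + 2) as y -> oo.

-∞

The numerator has higher degree (4 > 3); the quotient behaves like (5/(-1))·y^1 for large |y|.
As y → +∞ this diverges to -∞.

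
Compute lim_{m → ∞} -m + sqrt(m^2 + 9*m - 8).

9/2

This has the form ∞ − ∞. Multiply and divide by the conjugate √(m^2 + 9*m - 8) + m.
That gives (9m - 8) / (√(m^2 + 9*m - 8) + m).
Divide numerator and denominator by m: the limit is 9/(2·1) = 9/2.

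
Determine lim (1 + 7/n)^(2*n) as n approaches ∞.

e^(14)

Write it as [(1 + 7/n)^n]^(2) · (1 + 7/n)^(0). The bracketed term tends to e^(7) and the second factor to 1, so the limit is e^(14).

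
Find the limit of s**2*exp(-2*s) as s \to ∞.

Write as s^2/e^{2s}, an ∞/∞ form.
Exponential growth dominates any polynomial, so repeated L'Hôpital (or the standard result) gives 0.

0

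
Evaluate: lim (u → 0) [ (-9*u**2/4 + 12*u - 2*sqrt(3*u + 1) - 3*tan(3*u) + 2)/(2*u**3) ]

Substitution gives 0/0; apply L'Hôpital's rule 3 times.
After differentiating numerator and denominator 3 times the quotient is (81*(32*(3*u + 1)^(5/2)*(cos(6*u) - 2)/(cos(6*u) + 1)^2 - 1)/(4*(3*u + 1)^(5/2)))/(12); at u = 0 this is -243/16.

-243/16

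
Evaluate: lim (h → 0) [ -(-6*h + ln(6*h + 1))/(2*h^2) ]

Direct substitution gives 0/0.
Apply L'Hôpital: lim (-6 + 6/(6*h + 1))/(-4*h), still 0/0.
After 2 applications of L'Hôpital's rule the quotient is (-36/(6*h + 1)^2)/(-4); substituting h = 0 gives 9.

9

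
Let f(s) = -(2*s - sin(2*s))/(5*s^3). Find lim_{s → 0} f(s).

Direct substitution gives 0/0.
Apply L'Hôpital: lim (2 - 2*cos(2*s))/(-15*s^2), still 0/0.
Apply L'Hôpital: lim (4*sin(2*s))/(-30*s), still 0/0.
After 3 applications of L'Hôpital's rule the quotient is (8*cos(2*s))/(-30); substituting s = 0 gives -4/15.

-4/15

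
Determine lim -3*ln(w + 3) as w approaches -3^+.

∞

As w → -3⁺, w + 3 → 0⁺ and ln(w + 3) → −∞.
Multiplying by -3 gives ∞.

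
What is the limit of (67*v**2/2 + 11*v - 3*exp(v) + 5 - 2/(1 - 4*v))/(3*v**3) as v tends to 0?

Substitution gives 0/0; apply L'Hôpital's rule 3 times.
After differentiating numerator and denominator 3 times the quotient is (-3*e^(v) - 768/(4*v - 1)^4)/(18); at v = 0 this is -257/6.

-257/6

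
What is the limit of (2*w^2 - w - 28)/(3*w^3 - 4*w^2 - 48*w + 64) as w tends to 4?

Since w = 4 makes numerator and denominator zero, (w - 4) divides both.
Cancelling it gives (2*w + 7)/(3*w^2 + 8*w - 16); now plug in w = 4 to get 15/64.

15/64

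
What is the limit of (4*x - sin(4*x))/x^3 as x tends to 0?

Direct substitution gives 0/0.
Apply L'Hôpital: lim (4 - 4*cos(4*x))/(3*x^2), still 0/0.
Apply L'Hôpital: lim (16*sin(4*x))/(6*x), still 0/0.
After 3 applications of L'Hôpital's rule the quotient is (64*cos(4*x))/(6); substituting x = 0 gives 32/3.

32/3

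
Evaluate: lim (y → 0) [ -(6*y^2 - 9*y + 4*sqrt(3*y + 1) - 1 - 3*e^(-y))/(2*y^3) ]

-29/8

Substitution gives 0/0; apply L'Hôpital's rule 3 times.
After differentiating numerator and denominator 3 times the quotient is (3*e^(-y) + 81/(2*(3*y + 1)^(5/2)))/(-12); at y = 0 this is -29/8.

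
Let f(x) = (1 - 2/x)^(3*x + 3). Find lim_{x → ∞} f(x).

e^(-6)

Let L be the limit and take ln: ln L = lim (3x + 3)·ln(1 - 2/x) = lim (3x + 3)·(-2/x + O(1/x²)) = -6.
Hence L = e^(-6).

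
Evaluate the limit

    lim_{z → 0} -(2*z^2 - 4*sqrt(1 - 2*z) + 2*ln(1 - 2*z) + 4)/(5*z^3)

2/3

Substitution gives 0/0 (the numerator vanishes to order 3).
Expand each term to order z^3: the coefficient of z^3 in -4·√(1 - 2z) is 2 and in 2·ln(1 - 2z) is -16/3.
Lower-order terms cancel with the polynomial part, so the numerator is (-10/3)·z^3 + o(z^3), and the limit is (-10/3)/(-5) = 2/3.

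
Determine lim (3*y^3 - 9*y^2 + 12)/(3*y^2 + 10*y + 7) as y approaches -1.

27/4

At y = -1 both the top and bottom vanish — a removable singularity. Factoring out (y + 1) from each leaves (3*y^2 - 12*y + 12)/(3*y + 7), which at y = -1 equals 27/4.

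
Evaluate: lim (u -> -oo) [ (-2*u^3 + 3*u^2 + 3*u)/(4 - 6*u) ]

The numerator has higher degree (3 > 1); the quotient behaves like (-2/(-6))·u^2 for large |u|.
As u → −∞ this diverges to ∞.

∞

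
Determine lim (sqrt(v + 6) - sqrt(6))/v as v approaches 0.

Substitution gives 0/0. Multiply numerator and denominator by the conjugate √(6 + v) + √6.
The numerator becomes (6 + v) − 6 = v, so the expression simplifies to 1/(√(6 + v) + √6).
Letting v → 0 gives 1/(2√6) = √(6)/12.

√(6)/12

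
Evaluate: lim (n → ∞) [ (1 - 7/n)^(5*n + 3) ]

The base → 1 and the exponent → ∞: a 1^∞ form.
Take logarithms: (5n + 3)·ln(1 - 7/n). Since ln(1+u) ~ u for small u, this behaves like (5n)·(-7/n) → -35.
So the limit is e^(-35).

e^(-35)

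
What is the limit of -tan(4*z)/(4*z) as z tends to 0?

Substitution gives 0/0.
Since tan(u)/u → 1 as u → 0, tan(4z)/(4z) → 1 and the limit is 4/(-4) = -1.

-1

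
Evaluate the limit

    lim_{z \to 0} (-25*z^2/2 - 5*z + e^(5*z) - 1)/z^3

125/6

Direct substitution gives 0/0.
Apply L'Hôpital: lim (-25*z + 5*e^(5*z) - 5)/(3*z^2), still 0/0.
Apply L'Hôpital: lim (25*e^(5*z) - 25)/(6*z), still 0/0.
After 3 applications of L'Hôpital's rule the quotient is (125*e^(5*z))/(6); substituting z = 0 gives 125/6.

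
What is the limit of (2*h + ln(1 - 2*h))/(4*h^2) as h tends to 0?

Direct substitution gives 0/0.
Apply L'Hôpital: lim (2 - 2/(1 - 2*h))/(8*h), still 0/0.
After 2 applications of L'Hôpital's rule the quotient is (-4/(1 - 2*h)^2)/(8); substituting h = 0 gives -1/2.

-1/2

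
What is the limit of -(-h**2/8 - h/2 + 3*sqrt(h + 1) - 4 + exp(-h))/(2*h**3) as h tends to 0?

Substitution gives 0/0; apply L'Hôpital's rule 3 times.
After differentiating numerator and denominator 3 times the quotient is (-e^(-h) + 9/(8*(h + 1)^(5/2)))/(-12); at h = 0 this is -1/96.

-1/96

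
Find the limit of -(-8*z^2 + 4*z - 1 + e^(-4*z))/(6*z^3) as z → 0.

16/9

Direct substitution gives 0/0.
Apply L'Hôpital: lim (-16*z + 4 - 4*e^(-4*z))/(-18*z^2), still 0/0.
Apply L'Hôpital: lim (-16 + 16*e^(-4*z))/(-36*z), still 0/0.
After 3 applications of L'Hôpital's rule the quotient is (-64*e^(-4*z))/(-36); substituting z = 0 gives 16/9.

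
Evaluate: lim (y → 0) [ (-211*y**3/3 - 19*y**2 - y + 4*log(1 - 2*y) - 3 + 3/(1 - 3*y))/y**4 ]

227

Substitution gives 0/0; apply L'Hôpital's rule 4 times.
After differentiating numerator and denominator 4 times the quotient is (-5832/(3*y - 1)^5 - 384/(2*y - 1)^4)/(24); at y = 0 this is 227.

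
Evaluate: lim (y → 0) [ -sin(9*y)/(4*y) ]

Substitution gives 0/0.
Write it as (9/(-4))·sin(9y)/(9y); since sin(u)/u → 1, the limit is -9/4.

-9/4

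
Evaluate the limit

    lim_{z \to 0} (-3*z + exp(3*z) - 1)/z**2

Direct substitution gives 0/0.
Apply L'Hôpital: lim (3*e^(3*z) - 3)/(2*z), still 0/0.
After 2 applications of L'Hôpital's rule the quotient is (9*e^(3*z))/(2); substituting z = 0 gives 9/2.

9/2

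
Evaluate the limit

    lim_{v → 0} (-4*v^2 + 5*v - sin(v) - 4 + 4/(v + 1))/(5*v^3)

-23/30

Substitution gives 0/0; apply L'Hôpital's rule 3 times.
After differentiating numerator and denominator 3 times the quotient is (cos(v) - 24/(v + 1)^4)/(30); at v = 0 this is -23/30.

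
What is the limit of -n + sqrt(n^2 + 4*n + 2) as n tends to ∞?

This has the form ∞ − ∞. Multiply and divide by the conjugate √(n^2 + 4*n + 2) + n.
That gives (4n + 2) / (√(n^2 + 4*n + 2) + n).
Divide numerator and denominator by n: the limit is 4/(2·1) = 2.

2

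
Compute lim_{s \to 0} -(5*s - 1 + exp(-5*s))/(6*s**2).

-25/12

Direct substitution gives 0/0.
Apply L'Hôpital: lim (5 - 5*e^(-5*s))/(-12*s), still 0/0.
After 2 applications of L'Hôpital's rule the quotient is (25*e^(-5*s))/(-12); substituting s = 0 gives -25/12.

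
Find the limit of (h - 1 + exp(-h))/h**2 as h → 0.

1/2

Direct substitution gives 0/0.
Apply L'Hôpital: lim (1 - e^(-h))/(2*h), still 0/0.
After 2 applications of L'Hôpital's rule the quotient is (e^(-h))/(2); substituting h = 0 gives 1/2.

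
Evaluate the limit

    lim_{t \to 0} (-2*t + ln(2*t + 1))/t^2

Direct substitution gives 0/0.
Apply L'Hôpital: lim (-2 + 2/(2*t + 1))/(2*t), still 0/0.
After 2 applications of L'Hôpital's rule the quotient is (-4/(2*t + 1)^2)/(2); substituting t = 0 gives -2.

-2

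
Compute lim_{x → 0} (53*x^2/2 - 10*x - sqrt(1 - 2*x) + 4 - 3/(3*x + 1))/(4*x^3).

Substitution gives 0/0; apply L'Hôpital's rule 3 times.
After differentiating numerator and denominator 3 times the quotient is (486/(3*x + 1)^4 + 3/(1 - 2*x)^(5/2))/(24); at x = 0 this is 163/8.

163/8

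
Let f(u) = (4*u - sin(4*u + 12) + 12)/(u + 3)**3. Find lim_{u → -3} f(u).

Direct substitution gives 0/0.
Apply L'Hôpital: lim (4 - 4*cos(4*u + 12))/(3*(u + 3)^2), still 0/0.
Apply L'Hôpital: lim (16*sin(4*u + 12))/(6*u + 18), still 0/0.
After 3 applications of L'Hôpital's rule the quotient is (64*cos(4*u + 12))/(6); substituting u = -3 gives 32/3.

32/3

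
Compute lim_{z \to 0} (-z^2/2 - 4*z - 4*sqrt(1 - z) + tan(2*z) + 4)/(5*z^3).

7/12

Substitution gives 0/0; apply L'Hôpital's rule 3 times.
After differentiating numerator and denominator 3 times the quotient is (48*tan(2*z)^2/cos(2*z)^2 + 16/cos(2*z)^2 + 3/(2*(1 - z)^(5/2)))/(30); at z = 0 this is 7/12.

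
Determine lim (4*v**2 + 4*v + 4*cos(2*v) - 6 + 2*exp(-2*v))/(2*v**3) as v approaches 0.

Substitution gives 0/0 (the numerator vanishes to order 3).
Expand each term to order v^3: the coefficient of v^3 in 4·cos(2v) is 0 and in 2·e^(-2v) is -8/3.
Lower-order terms cancel with the polynomial part, so the numerator is (-8/3)·v^3 + o(v^3), and the limit is (-8/3)/(2) = -4/3.

-4/3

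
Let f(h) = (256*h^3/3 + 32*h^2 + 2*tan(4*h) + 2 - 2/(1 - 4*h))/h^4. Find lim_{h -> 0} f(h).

-512

Substitution gives 0/0 (the numerator vanishes to order 4).
Expand each term to order h^4: the coefficient of h^4 in 2·tan(4h) is 0 and in -2·1/(1 - 4h) is -512.
Lower-order terms cancel with the polynomial part, so the numerator is (-512)·h^4 + o(h^4), and the limit is (-512)/(1) = -512.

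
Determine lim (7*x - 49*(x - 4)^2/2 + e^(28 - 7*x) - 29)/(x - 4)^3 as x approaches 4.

Direct substitution gives 0/0.
Apply L'Hôpital: lim (-49*x - 7*e^(28 - 7*x) + 203)/(3*(x - 4)^2), still 0/0.
Apply L'Hôpital: lim (49*e^(28 - 7*x) - 49)/(6*x - 24), still 0/0.
After 3 applications of L'Hôpital's rule the quotient is (-343*e^(28 - 7*x))/(6); substituting x = 4 gives -343/6.

-343/6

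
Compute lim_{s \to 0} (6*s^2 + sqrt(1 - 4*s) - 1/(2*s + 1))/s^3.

4

Substitution gives 0/0 (the numerator vanishes to order 3).
Expand each term to order s^3: the coefficient of s^3 in −1/(1 + 2s) is 8 and in √(1 - 4s) is -4.
Lower-order terms cancel with the polynomial part, so the numerator is (4)·s^3 + o(s^3), and the limit is (4)/(1) = 4.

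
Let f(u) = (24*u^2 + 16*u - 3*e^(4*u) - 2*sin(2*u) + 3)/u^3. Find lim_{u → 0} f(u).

-88/3

Substitution gives 0/0 (the numerator vanishes to order 3).
Expand each term to order u^3: the coefficient of u^3 in -3·e^(4u) is -32 and in -2·sin(2u) is 8/3.
Lower-order terms cancel with the polynomial part, so the numerator is (-88/3)·u^3 + o(u^3), and the limit is (-88/3)/(1) = -88/3.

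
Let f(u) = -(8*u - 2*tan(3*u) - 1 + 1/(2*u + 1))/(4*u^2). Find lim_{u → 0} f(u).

Substitution gives 0/0 (the numerator vanishes to order 2).
Expand each term to order u^2: the coefficient of u^2 in -2·tan(3u) is 0 and in 1/(1 + 2u) is 4.
Lower-order terms cancel with the polynomial part, so the numerator is (4)·u^2 + o(u^2), and the limit is (4)/(-4) = -1.

-1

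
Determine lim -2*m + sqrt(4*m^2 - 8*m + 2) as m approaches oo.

An ∞ − ∞ form. Rationalising with the conjugate, the difference becomes (-8m + 2) / (√(4*m^2 - 8*m + 2) + 2m).
For large m the denominator behaves like 2·2m, so the quotient tends to -8/4 = -2.

-2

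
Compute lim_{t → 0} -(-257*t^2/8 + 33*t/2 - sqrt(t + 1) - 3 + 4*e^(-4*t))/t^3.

2051/48

Substitution gives 0/0; apply L'Hôpital's rule 3 times.
After differentiating numerator and denominator 3 times the quotient is (-256*e^(-4*t) - 3/(8*(t + 1)^(5/2)))/(-6); at t = 0 this is 2051/48.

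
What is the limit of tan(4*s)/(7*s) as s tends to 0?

4/7

Substitution gives 0/0.
Since tan(u)/u → 1 as u → 0, tan(4s)/(4s) → 1 and the limit is 4/7.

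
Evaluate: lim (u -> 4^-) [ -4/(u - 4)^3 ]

∞

As u → 4⁻, (u - 4) → 0⁻, so (u - 4)^3 → 0⁻ and -4/(u - 4)^3 → ∞.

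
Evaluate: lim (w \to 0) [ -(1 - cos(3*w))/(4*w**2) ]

-9/8

Substitution gives 0/0.
Use (1 − cos u)/u² → 1/2 with u = 3w: the limit is 3²/(2·(-4)) = -9/8.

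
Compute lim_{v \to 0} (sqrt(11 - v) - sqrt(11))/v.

A 0/0 form; rationalise with √(11 - v) + √11. This collapses the numerator to -v, leaving -1/(√(11 - v) + √11) → -1/(2√11) = -√(11)/22.

-√(11)/22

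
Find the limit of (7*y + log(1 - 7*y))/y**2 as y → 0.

Direct substitution gives 0/0.
Apply L'Hôpital: lim (7 - 7/(1 - 7*y))/(2*y), still 0/0.
After 2 applications of L'Hôpital's rule the quotient is (-49/(1 - 7*y)^2)/(2); substituting y = 0 gives -49/2.

-49/2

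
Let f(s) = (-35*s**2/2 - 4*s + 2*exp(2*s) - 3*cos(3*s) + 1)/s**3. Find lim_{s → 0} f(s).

8/3

Substitution gives 0/0; apply L'Hôpital's rule 3 times.
After differentiating numerator and denominator 3 times the quotient is (16*e^(2*s) - 81*sin(3*s))/(6); at s = 0 this is 8/3.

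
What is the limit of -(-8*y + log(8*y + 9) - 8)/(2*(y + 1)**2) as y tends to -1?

Direct substitution gives 0/0.
Apply L'Hôpital: lim (-8 + 8/(8*y + 9))/(-4*y - 4), still 0/0.
After 2 applications of L'Hôpital's rule the quotient is (-64/(8*y + 9)^2)/(-4); substituting y = -1 gives 16.

16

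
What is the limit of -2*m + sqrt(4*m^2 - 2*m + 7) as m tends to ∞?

This has the form ∞ − ∞. Multiply and divide by the conjugate √(4*m^2 - 2*m + 7) + 2m.
That gives (-2m + 7) / (√(4*m^2 - 2*m + 7) + 2m).
Divide numerator and denominator by m: the limit is -2/(2·2) = -1/2.

-1/2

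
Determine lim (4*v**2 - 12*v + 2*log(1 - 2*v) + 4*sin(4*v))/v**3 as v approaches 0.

Substitution gives 0/0; apply L'Hôpital's rule 3 times.
After differentiating numerator and denominator 3 times the quotient is (-256*cos(4*v) + 32/(2*v - 1)^3)/(6); at v = 0 this is -48.

-48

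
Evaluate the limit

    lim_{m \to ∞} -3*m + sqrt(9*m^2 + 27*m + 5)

This has the form ∞ − ∞. Multiply and divide by the conjugate √(9*m^2 + 27*m + 5) + 3m.
That gives (27m + 5) / (√(9*m^2 + 27*m + 5) + 3m).
Divide numerator and denominator by m: the limit is 27/(2·3) = 9/2.

9/2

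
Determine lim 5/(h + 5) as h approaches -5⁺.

∞

As h → -5⁺, (h + 5) → 0⁺, so (h + 5)^1 → 0⁺ and 5/(h + 5)^1 → ∞.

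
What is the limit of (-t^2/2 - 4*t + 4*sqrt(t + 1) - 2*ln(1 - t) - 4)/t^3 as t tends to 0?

Substitution gives 0/0; apply L'Hôpital's rule 3 times.
After differentiating numerator and denominator 3 times the quotient is (3/(2*(t + 1)^(5/2)) - 4/(t - 1)^3)/(6); at t = 0 this is 11/12.

11/12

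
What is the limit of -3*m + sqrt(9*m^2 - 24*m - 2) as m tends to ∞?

-4

An ∞ − ∞ form. Rationalising with the conjugate, the difference becomes (-24m - 2) / (√(9*m^2 - 24*m - 2) + 3m).
For large m the denominator behaves like 2·3m, so the quotient tends to -24/6 = -4.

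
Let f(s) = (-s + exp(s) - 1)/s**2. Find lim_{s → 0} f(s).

Direct substitution gives 0/0.
Apply L'Hôpital: lim (e^(s) - 1)/(2*s), still 0/0.
After 2 applications of L'Hôpital's rule the quotient is (e^(s))/(2); substituting s = 0 gives 1/2.

1/2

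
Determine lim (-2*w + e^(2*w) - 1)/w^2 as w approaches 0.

Direct substitution gives 0/0.
Apply L'Hôpital: lim (2*e^(2*w) - 2)/(2*w), still 0/0.
After 2 applications of L'Hôpital's rule the quotient is (4*e^(2*w))/(2); substituting w = 0 gives 2.

2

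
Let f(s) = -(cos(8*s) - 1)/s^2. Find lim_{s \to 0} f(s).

Direct substitution gives 0/0.
Apply L'Hôpital: lim (-8*sin(8*s))/(-2*s), still 0/0.
After 2 applications of L'Hôpital's rule the quotient is (-64*cos(8*s))/(-2); substituting s = 0 gives 32.

32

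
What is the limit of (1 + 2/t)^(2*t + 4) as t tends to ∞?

The base → 1 and the exponent → ∞: a 1^∞ form.
Take logarithms: (2t + 4)·ln(1 + 2/t). Since ln(1+u) ~ u for small u, this behaves like (2t)·(2/t) → 4.
So the limit is e^(4).

e^(4)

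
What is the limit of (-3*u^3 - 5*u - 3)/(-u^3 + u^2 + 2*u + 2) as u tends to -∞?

Numerator and denominator both have degree 3.
Dividing every term by u^3, all lower-order terms vanish and the limit is the ratio of leading coefficients, -3/(-1) = 3.

3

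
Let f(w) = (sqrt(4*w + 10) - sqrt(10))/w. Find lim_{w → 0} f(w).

√(10)/5

Substitution gives 0/0. Multiply numerator and denominator by the conjugate √(10 + 4w) + √10.
The numerator becomes (10 + 4w) − 10 = 4w, so the expression simplifies to 4/(√(10 + 4w) + √10).
Letting w → 0 gives 4/(2√10) = √(10)/5.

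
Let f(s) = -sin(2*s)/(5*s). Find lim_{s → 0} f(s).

Substitution gives 0/0.
Write it as (2/(-5))·sin(2s)/(2s); since sin(u)/u → 1, the limit is -2/5.

-2/5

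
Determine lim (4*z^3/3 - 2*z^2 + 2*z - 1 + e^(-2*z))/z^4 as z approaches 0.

2/3

Direct substitution gives 0/0.
Apply L'Hôpital: lim (4*z^2 - 4*z + 2 - 2*e^(-2*z))/(4*z^3), still 0/0.
Apply L'Hôpital: lim (8*z - 4 + 4*e^(-2*z))/(12*z^2), still 0/0.
Apply L'Hôpital: lim (8 - 8*e^(-2*z))/(24*z), still 0/0.
After 4 applications of L'Hôpital's rule the quotient is (16*e^(-2*z))/(24); substituting z = 0 gives 2/3.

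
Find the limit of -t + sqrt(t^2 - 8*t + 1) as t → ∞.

-4

An ∞ − ∞ form. Rationalising with the conjugate, the difference becomes (-8t + 1) / (√(t^2 - 8*t + 1) + t).
For large t the denominator behaves like 2·t, so the quotient tends to -8/2 = -4.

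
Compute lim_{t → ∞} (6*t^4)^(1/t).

Base → ∞ and exponent → 0: an ∞^0 form.
Take logs: (1/t)·ln(6·t^4) = (ln 6 + 4·ln t)/t → 0.
So the limit is e^0 = 1.

1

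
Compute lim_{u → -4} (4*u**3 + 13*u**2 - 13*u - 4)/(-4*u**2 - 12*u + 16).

15/4

Since u = -4 makes numerator and denominator zero, (u + 4) divides both.
Cancelling it gives (4*u^2 - 3*u - 1)/(4 - 4*u); now plug in u = -4 to get 15/4.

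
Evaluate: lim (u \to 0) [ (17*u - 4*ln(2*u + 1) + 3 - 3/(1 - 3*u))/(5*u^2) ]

-19/5

Substitution gives 0/0; apply L'Hôpital's rule 2 times.
After differentiating numerator and denominator 2 times the quotient is (54/(3*u - 1)^3 + 16/(2*u + 1)^2)/(10); at u = 0 this is -19/5.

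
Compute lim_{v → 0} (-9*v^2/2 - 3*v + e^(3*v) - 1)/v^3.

Direct substitution gives 0/0.
Apply L'Hôpital: lim (-9*v + 3*e^(3*v) - 3)/(3*v^2), still 0/0.
Apply L'Hôpital: lim (9*e^(3*v) - 9)/(6*v), still 0/0.
After 3 applications of L'Hôpital's rule the quotient is (27*e^(3*v))/(6); substituting v = 0 gives 9/2.

9/2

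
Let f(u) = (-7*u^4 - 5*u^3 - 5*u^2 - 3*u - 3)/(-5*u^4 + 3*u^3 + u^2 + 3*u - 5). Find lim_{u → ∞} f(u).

7/5

Numerator and denominator both have degree 4.
Dividing every term by u^4, all lower-order terms vanish and the limit is the ratio of leading coefficients, -7/(-5) = 7/5.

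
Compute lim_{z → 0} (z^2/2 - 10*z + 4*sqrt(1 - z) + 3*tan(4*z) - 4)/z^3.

255/4

Substitution gives 0/0; apply L'Hôpital's rule 3 times.
After differentiating numerator and denominator 3 times the quotient is (1152*tan(4*z)^2/cos(4*z)^2 + 384/cos(4*z)^2 - 3/(2*(1 - z)^(5/2)))/(6); at z = 0 this is 255/4.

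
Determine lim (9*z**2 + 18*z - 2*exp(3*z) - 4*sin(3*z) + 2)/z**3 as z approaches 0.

Substitution gives 0/0; apply L'Hôpital's rule 3 times.
After differentiating numerator and denominator 3 times the quotient is (-54*e^(3*z) + 108*cos(3*z))/(6); at z = 0 this is 9.

9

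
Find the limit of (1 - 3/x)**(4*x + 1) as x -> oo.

Let L be the limit and take ln: ln L = lim (4x + 1)·ln(1 - 3/x) = lim (4x + 1)·(-3/x + O(1/x²)) = -12.
Hence L = e^(-12).

e^(-12)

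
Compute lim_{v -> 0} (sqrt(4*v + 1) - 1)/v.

Substitution gives 0/0. Multiply numerator and denominator by the conjugate √(1 + 4v) + √1.
The numerator becomes (1 + 4v) − 1 = 4v, so the expression simplifies to 4/(√(1 + 4v) + √1).
Letting v → 0 gives 4/(2√1) = 2.

2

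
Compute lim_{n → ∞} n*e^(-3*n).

Write as n^1/e^{3n}, an ∞/∞ form.
Exponential growth dominates any polynomial, so repeated L'Hôpital (or the standard result) gives 0.

0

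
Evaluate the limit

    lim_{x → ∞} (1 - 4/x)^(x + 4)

The base → 1 and the exponent → ∞: a 1^∞ form.
Take logarithms: (x + 4)·ln(1 - 4/x). Since ln(1+u) ~ u for small u, this behaves like (x)·(-4/x) → -4.
So the limit is e^(-4).

e^(-4)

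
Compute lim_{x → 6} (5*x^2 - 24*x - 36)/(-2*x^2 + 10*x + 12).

-18/7

Direct substitution gives 0/0, so factor. Both numerator and denominator have (x - 6) as a factor.
After cancelling, the expression reduces to (5*x + 6)/(-2*x - 2).
Substituting x = 6 gives -18/7.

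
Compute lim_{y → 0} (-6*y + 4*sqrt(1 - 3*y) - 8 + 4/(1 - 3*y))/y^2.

63/2

Substitution gives 0/0 (the numerator vanishes to order 2).
Expand each term to order y^2: the coefficient of y^2 in 4·√(1 - 3y) is -9/2 and in 4·1/(1 - 3y) is 36.
Lower-order terms cancel with the polynomial part, so the numerator is (63/2)·y^2 + o(y^2), and the limit is (63/2)/(1) = 63/2.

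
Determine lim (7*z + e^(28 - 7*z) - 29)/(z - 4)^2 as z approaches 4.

49/2

Direct substitution gives 0/0.
Apply L'Hôpital: lim (7 - 7*e^(28 - 7*z))/(2*z - 8), still 0/0.
After 2 applications of L'Hôpital's rule the quotient is (49*e^(28 - 7*z))/(2); substituting z = 4 gives 49/2.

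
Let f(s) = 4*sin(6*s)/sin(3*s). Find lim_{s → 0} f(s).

8

Substitution gives 0/0.
Divide numerator and denominator by s: sin(6s)/s → 6 and sin(3s)/s → 3, so the limit is 4·6/3 = 8.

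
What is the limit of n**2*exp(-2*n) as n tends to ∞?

Write as n^2/e^{2n}, an ∞/∞ form.
Exponential growth dominates any polynomial, so repeated L'Hôpital (or the standard result) gives 0.

0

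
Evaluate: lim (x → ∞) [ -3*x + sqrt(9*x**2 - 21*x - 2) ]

-7/2

This has the form ∞ − ∞. Multiply and divide by the conjugate √(9*x^2 - 21*x - 2) + 3x.
That gives (-21x - 2) / (√(9*x^2 - 21*x - 2) + 3x).
Divide numerator and denominator by x: the limit is -21/(2·3) = -7/2.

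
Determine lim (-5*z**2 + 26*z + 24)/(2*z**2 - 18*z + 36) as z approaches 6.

-17/3

Direct substitution gives 0/0, so factor. Both numerator and denominator have (z - 6) as a factor.
After cancelling, the expression reduces to (-5*z - 4)/(2*z - 6).
Substituting z = 6 gives -17/3.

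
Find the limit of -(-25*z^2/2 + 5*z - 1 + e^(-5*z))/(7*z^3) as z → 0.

Direct substitution gives 0/0.
Apply L'Hôpital: lim (-25*z + 5 - 5*e^(-5*z))/(-21*z^2), still 0/0.
Apply L'Hôpital: lim (-25 + 25*e^(-5*z))/(-42*z), still 0/0.
After 3 applications of L'Hôpital's rule the quotient is (-125*e^(-5*z))/(-42); substituting z = 0 gives 125/42.

125/42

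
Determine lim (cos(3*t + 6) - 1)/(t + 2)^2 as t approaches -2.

-9/2

Direct substitution gives 0/0.
Apply L'Hôpital: lim (-3*sin(3*t + 6))/(2*t + 4), still 0/0.
After 2 applications of L'Hôpital's rule the quotient is (-9*cos(3*t + 6))/(2); substituting t = -2 gives -9/2.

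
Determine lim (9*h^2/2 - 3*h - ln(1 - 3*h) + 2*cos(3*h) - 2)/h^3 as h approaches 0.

9

Substitution gives 0/0; apply L'Hôpital's rule 3 times.
After differentiating numerator and denominator 3 times the quotient is (54*sin(3*h) - 54/(3*h - 1)^3)/(6); at h = 0 this is 9.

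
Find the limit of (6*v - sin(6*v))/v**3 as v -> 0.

36

Direct substitution gives 0/0.
Apply L'Hôpital: lim (6 - 6*cos(6*v))/(3*v^2), still 0/0.
Apply L'Hôpital: lim (36*sin(6*v))/(6*v), still 0/0.
After 3 applications of L'Hôpital's rule the quotient is (216*cos(6*v))/(6); substituting v = 0 gives 36.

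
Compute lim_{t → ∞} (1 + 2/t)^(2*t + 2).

e^(4)

Write it as [(1 + 2/t)^t]^(2) · (1 + 2/t)^(2). The bracketed term tends to e^(2) and the second factor to 1, so the limit is e^(4).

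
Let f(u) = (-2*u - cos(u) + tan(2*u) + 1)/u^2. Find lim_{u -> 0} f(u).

1/2

Substitution gives 0/0 (the numerator vanishes to order 2).
Expand each term to order u^2: the coefficient of u^2 in tan(2u) is 0 and in −cos(u) is 1/2.
Lower-order terms cancel with the polynomial part, so the numerator is (1/2)·u^2 + o(u^2), and the limit is (1/2)/(1) = 1/2.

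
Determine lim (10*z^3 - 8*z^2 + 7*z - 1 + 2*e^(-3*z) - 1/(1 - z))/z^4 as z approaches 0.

Substitution gives 0/0 (the numerator vanishes to order 4).
Expand each term to order z^4: the coefficient of z^4 in −1/(1 - z) is -1 and in 2·e^(-3z) is 27/4.
Lower-order terms cancel with the polynomial part, so the numerator is (23/4)·z^4 + o(z^4), and the limit is (23/4)/(1) = 23/4.

23/4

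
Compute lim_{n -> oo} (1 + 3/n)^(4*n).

e^(12)

Write it as [(1 + 3/n)^n]^(4) · (1 + 3/n)^(0). The bracketed term tends to e^(3) and the second factor to 1, so the limit is e^(12).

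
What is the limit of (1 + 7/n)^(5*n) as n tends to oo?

e^(35)

Let L be the limit and take ln: ln L = lim (5n)·ln(1 + 7/n) = lim (5n)·(7/n + O(1/n²)) = 35.
Hence L = e^(35).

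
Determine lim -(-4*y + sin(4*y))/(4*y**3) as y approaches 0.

Direct substitution gives 0/0.
Apply L'Hôpital: lim (4*cos(4*y) - 4)/(-12*y^2), still 0/0.
Apply L'Hôpital: lim (-16*sin(4*y))/(-24*y), still 0/0.
After 3 applications of L'Hôpital's rule the quotient is (-64*cos(4*y))/(-24); substituting y = 0 gives 8/3.

8/3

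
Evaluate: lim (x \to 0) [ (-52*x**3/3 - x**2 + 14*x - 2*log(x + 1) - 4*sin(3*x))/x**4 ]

Substitution gives 0/0; apply L'Hôpital's rule 4 times.
After differentiating numerator and denominator 4 times the quotient is (-324*sin(3*x) + 12/(x + 1)^4)/(24); at x = 0 this is 1/2.

1/2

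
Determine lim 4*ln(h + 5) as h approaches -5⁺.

As h → -5⁺, h + 5 → 0⁺ and ln(h + 5) → −∞.
Multiplying by 4 gives -∞.

-∞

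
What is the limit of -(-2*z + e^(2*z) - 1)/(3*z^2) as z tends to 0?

-2/3

Direct substitution gives 0/0.
Apply L'Hôpital: lim (2*e^(2*z) - 2)/(-6*z), still 0/0.
After 2 applications of L'Hôpital's rule the quotient is (4*e^(2*z))/(-6); substituting z = 0 gives -2/3.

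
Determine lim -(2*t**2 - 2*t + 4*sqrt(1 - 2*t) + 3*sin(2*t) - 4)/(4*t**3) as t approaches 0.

Substitution gives 0/0 (the numerator vanishes to order 3).
Expand each term to order t^3: the coefficient of t^3 in 4·√(1 - 2t) is -2 and in 3·sin(2t) is -4.
Lower-order terms cancel with the polynomial part, so the numerator is (-6)·t^3 + o(t^3), and the limit is (-6)/(-4) = 3/2.

3/2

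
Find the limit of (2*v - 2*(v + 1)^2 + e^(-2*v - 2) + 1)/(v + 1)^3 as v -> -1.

-4/3

Direct substitution gives 0/0.
Apply L'Hôpital: lim (-4*v - 2*e^(-2*v - 2) - 2)/(3*(v + 1)^2), still 0/0.
Apply L'Hôpital: lim (4*e^(-2*v - 2) - 4)/(6*v + 6), still 0/0.
After 3 applications of L'Hôpital's rule the quotient is (-8*e^(-2*v - 2))/(6); substituting v = -1 gives -4/3.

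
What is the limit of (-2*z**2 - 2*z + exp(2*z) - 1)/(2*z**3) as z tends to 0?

2/3

Direct substitution gives 0/0.
Apply L'Hôpital: lim (-4*z + 2*e^(2*z) - 2)/(6*z^2), still 0/0.
Apply L'Hôpital: lim (4*e^(2*z) - 4)/(12*z), still 0/0.
After 3 applications of L'Hôpital's rule the quotient is (8*e^(2*z))/(12); substituting z = 0 gives 2/3.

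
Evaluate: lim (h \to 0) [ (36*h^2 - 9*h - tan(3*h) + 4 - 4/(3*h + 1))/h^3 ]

Substitution gives 0/0; apply L'Hôpital's rule 3 times.
After differentiating numerator and denominator 3 times the quotient is (54*(4*(3*h + 1)^4*(cos(6*h) - 2)/(cos(6*h) + 1)^2 + 12)/(3*h + 1)^4)/(6); at h = 0 this is 99.

99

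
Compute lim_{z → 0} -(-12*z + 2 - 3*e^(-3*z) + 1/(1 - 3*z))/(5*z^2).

9/10

Substitution gives 0/0; apply L'Hôpital's rule 2 times.
After differentiating numerator and denominator 2 times the quotient is (-27*e^(-3*z) - 18/(3*z - 1)^3)/(-10); at z = 0 this is 9/10.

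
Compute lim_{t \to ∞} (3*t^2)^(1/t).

Base → ∞ and exponent → 0: an ∞^0 form.
Take logs: (1/t)·ln(3·t^2) = (ln 3 + 2·ln t)/t → 0.
So the limit is e^0 = 1.

1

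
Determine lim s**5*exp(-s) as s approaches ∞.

0

Write as s^5/e^{1s}, an ∞/∞ form.
Exponential growth dominates any polynomial, so repeated L'Hôpital (or the standard result) gives 0.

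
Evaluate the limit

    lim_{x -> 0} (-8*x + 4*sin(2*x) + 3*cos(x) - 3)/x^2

-3/2

Substitution gives 0/0; apply L'Hôpital's rule 2 times.
After differentiating numerator and denominator 2 times the quotient is (-(32*sin(x) + 3)*cos(x))/(2); at x = 0 this is -3/2.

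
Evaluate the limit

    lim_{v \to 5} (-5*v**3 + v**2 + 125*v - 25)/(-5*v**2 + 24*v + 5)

Since v = 5 makes numerator and denominator zero, (v - 5) divides both.
Cancelling it gives (-5*v^2 - 24*v + 5)/(-5*v - 1); now plug in v = 5 to get 120/13.

120/13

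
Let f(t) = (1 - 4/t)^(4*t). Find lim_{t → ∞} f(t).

e^(-16)

Write it as [(1 - 4/t)^t]^(4) · (1 - 4/t)^(0). The bracketed term tends to e^(-4) and the second factor to 1, so the limit is e^(-16).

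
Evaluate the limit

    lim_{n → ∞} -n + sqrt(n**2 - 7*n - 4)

-7/2

An ∞ − ∞ form. Rationalising with the conjugate, the difference becomes (-7n - 4) / (√(n^2 - 7*n - 4) + n).
For large n the denominator behaves like 2·n, so the quotient tends to -7/2 = -7/2.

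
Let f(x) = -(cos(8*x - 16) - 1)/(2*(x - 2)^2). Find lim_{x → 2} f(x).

16

Direct substitution gives 0/0.
Apply L'Hôpital: lim (-8*sin(8*x - 16))/(8 - 4*x), still 0/0.
After 2 applications of L'Hôpital's rule the quotient is (-64*cos(8*x - 16))/(-4); substituting x = 2 gives 16.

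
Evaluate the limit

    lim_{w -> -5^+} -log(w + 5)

∞

As w → -5⁺, w + 5 → 0⁺ and ln(w + 5) → −∞.
Multiplying by -1 gives ∞.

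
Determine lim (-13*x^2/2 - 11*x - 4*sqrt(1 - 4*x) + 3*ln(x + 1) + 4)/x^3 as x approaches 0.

17

Substitution gives 0/0; apply L'Hôpital's rule 3 times.
After differentiating numerator and denominator 3 times the quotient is (6/(x + 1)^3 + 96/(1 - 4*x)^(5/2))/(6); at x = 0 this is 17.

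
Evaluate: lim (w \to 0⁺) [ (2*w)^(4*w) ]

Base → 0⁺ and exponent → 0⁺: a 0^0 form.
Take logs: 4w·ln(2w). This is 0·(−∞); rewriting as ln(2w)/(1/(4w)) and applying L'Hôpital gives 0.
Hence the limit is e^0 = 1.

1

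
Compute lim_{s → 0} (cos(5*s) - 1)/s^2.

-25/2

Direct substitution gives 0/0.
Apply L'Hôpital: lim (-5*sin(5*s))/(2*s), still 0/0.
After 2 applications of L'Hôpital's rule the quotient is (-25*cos(5*s))/(2); substituting s = 0 gives -25/2.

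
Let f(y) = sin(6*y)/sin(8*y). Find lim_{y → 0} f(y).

3/4

Substitution gives 0/0.
Divide numerator and denominator by y: sin(6y)/y → 6 and sin(8y)/y → 8, so the limit is 1·6/8 = 3/4.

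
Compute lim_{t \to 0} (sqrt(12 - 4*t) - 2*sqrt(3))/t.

Substitution gives 0/0. Multiply numerator and denominator by the conjugate √(12 - 4t) + √12.
The numerator becomes (12 - 4t) − 12 = -4t, so the expression simplifies to -4/(√(12 - 4t) + √12).
Letting t → 0 gives -4/(2√12) = -√(3)/3.

-√(3)/3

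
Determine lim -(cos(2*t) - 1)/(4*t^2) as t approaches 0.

1/2

Direct substitution gives 0/0.
Apply L'Hôpital: lim (-2*sin(2*t))/(-8*t), still 0/0.
After 2 applications of L'Hôpital's rule the quotient is (-4*cos(2*t))/(-8); substituting t = 0 gives 1/2.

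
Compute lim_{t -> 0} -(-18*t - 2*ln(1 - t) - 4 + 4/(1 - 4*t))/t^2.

-65

Substitution gives 0/0 (the numerator vanishes to order 2).
Expand each term to order t^2: the coefficient of t^2 in 4·1/(1 - 4t) is 64 and in -2·ln(1 - t) is 1.
Lower-order terms cancel with the polynomial part, so the numerator is (65)·t^2 + o(t^2), and the limit is (65)/(-1) = -65.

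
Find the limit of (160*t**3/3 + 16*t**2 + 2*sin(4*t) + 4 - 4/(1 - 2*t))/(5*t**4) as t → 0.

-64/5

Substitution gives 0/0 (the numerator vanishes to order 4).
Expand each term to order t^4: the coefficient of t^4 in 2·sin(4t) is 0 and in -4·1/(1 - 2t) is -64.
Lower-order terms cancel with the polynomial part, so the numerator is (-64)·t^4 + o(t^4), and the limit is (-64)/(5) = -64/5.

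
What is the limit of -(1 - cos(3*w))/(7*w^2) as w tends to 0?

-9/14

Substitution gives 0/0.
Use (1 − cos u)/u² → 1/2 with u = 3w: the limit is 3²/(2·(-7)) = -9/14.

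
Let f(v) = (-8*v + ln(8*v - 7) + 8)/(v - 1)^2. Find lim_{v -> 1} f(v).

-32

Direct substitution gives 0/0.
Apply L'Hôpital: lim (-8 + 8/(8*v - 7))/(2*v - 2), still 0/0.
After 2 applications of L'Hôpital's rule the quotient is (-64/(8*v - 7)^2)/(2); substituting v = 1 gives -32.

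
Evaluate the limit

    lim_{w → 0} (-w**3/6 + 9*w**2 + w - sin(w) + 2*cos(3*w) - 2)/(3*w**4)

9/4

Substitution gives 0/0; apply L'Hôpital's rule 4 times.
After differentiating numerator and denominator 4 times the quotient is (-sin(w) + 162*cos(3*w))/(72); at w = 0 this is 9/4.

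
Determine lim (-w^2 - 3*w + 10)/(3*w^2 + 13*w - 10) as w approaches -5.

-7/17

Direct substitution gives 0/0, so factor. Both numerator and denominator have (w + 5) as a factor.
After cancelling, the expression reduces to (2 - w)/(3*w - 2).
Substituting w = -5 gives -7/17.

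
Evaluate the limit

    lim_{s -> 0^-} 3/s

-∞

As s → 0⁻, (s) → 0⁻, so (s)^1 → 0⁻ and 3/(s)^1 → -∞.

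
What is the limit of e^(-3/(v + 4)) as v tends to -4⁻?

∞

As v → -4⁻, -3/(v + 4) → +∞, so e^(-3/(v + 4)) → ∞.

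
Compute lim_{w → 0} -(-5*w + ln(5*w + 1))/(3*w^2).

Direct substitution gives 0/0.
Apply L'Hôpital: lim (-5 + 5/(5*w + 1))/(-6*w), still 0/0.
After 2 applications of L'Hôpital's rule the quotient is (-25/(5*w + 1)^2)/(-6); substituting w = 0 gives 25/6.

25/6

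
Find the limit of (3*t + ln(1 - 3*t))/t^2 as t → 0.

-9/2

Direct substitution gives 0/0.
Apply L'Hôpital: lim (3 - 3/(1 - 3*t))/(2*t), still 0/0.
After 2 applications of L'Hôpital's rule the quotient is (-9/(1 - 3*t)^2)/(2); substituting t = 0 gives -9/2.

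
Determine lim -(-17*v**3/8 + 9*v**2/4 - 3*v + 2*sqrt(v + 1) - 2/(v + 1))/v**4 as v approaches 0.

Substitution gives 0/0 (the numerator vanishes to order 4).
Expand each term to order v^4: the coefficient of v^4 in 2·√(1 + v) is -5/64 and in -2·1/(1 + v) is -2.
Lower-order terms cancel with the polynomial part, so the numerator is (-133/64)·v^4 + o(v^4), and the limit is (-133/64)/(-1) = 133/64.

133/64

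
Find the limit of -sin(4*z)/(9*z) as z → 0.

Substitution gives 0/0.
Write it as (4/(-9))·sin(4z)/(4z); since sin(u)/u → 1, the limit is -4/9.

-4/9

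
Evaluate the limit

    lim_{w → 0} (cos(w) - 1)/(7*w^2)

Direct substitution gives 0/0.
Apply L'Hôpital: lim (-sin(w))/(14*w), still 0/0.
After 2 applications of L'Hôpital's rule the quotient is (-cos(w))/(14); substituting w = 0 gives -1/14.

-1/14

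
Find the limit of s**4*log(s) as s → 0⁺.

0

This is a 0·(−∞) form. Rewrite as 1·ln(s) / s^(−4) and apply L'Hôpital:
the derivative quotient is 1·(1/s) / (−4·s^(−5)) = (-1/4)·s^4 → 0.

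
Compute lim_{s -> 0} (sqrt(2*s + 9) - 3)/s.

1/3

A 0/0 form; rationalise with √(9 + 2s) + √9. This collapses the numerator to 2s, leaving 2/(√(9 + 2s) + √9) → 2/(2√9) = 1/3.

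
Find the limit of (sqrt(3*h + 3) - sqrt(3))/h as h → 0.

√(3)/2

A 0/0 form; rationalise with √(3 + 3h) + √3. This collapses the numerator to 3h, leaving 3/(√(3 + 3h) + √3) → 3/(2√3) = √(3)/2.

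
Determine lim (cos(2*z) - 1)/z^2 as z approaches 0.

-2

Direct substitution gives 0/0.
Apply L'Hôpital: lim (-2*sin(2*z))/(2*z), still 0/0.
After 2 applications of L'Hôpital's rule the quotient is (-4*cos(2*z))/(2); substituting z = 0 gives -2.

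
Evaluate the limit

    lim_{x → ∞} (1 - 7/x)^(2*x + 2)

Write it as [(1 - 7/x)^x]^(2) · (1 - 7/x)^(2). The bracketed term tends to e^(-7) and the second factor to 1, so the limit is e^(-14).

e^(-14)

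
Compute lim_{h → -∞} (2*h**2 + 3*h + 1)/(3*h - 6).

-∞

The numerator has higher degree (2 > 1); the quotient behaves like (2/(3))·h^1 for large |h|.
As h → −∞ this diverges to -∞.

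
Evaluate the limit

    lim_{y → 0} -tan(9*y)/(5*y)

-9/5

Substitution gives 0/0.
Since tan(u)/u → 1 as u → 0, tan(9y)/(9y) → 1 and the limit is 9/(-5) = -9/5.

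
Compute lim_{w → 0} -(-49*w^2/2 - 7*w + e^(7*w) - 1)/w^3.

-343/6

Direct substitution gives 0/0.
Apply L'Hôpital: lim (-49*w + 7*e^(7*w) - 7)/(-3*w^2), still 0/0.
Apply L'Hôpital: lim (49*e^(7*w) - 49)/(-6*w), still 0/0.
After 3 applications of L'Hôpital's rule the quotient is (343*e^(7*w))/(-6); substituting w = 0 gives -343/6.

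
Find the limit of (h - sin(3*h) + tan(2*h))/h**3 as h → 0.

43/6

Substitution gives 0/0; apply L'Hôpital's rule 3 times.
After differentiating numerator and denominator 3 times the quotient is (27*cos(3*h) + 48*tan(2*h)^4 + 64*tan(2*h)^2 + 16)/(6); at h = 0 this is 43/6.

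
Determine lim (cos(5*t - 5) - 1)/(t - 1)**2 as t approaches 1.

Direct substitution gives 0/0.
Apply L'Hôpital: lim (-5*sin(5*t - 5))/(2*t - 2), still 0/0.
After 2 applications of L'Hôpital's rule the quotient is (-25*cos(5*t - 5))/(2); substituting t = 1 gives -25/2.

-25/2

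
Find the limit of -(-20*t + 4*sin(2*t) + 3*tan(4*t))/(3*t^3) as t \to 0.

Substitution gives 0/0; apply L'Hôpital's rule 3 times.
After differentiating numerator and denominator 3 times the quotient is (-32*cos(2*t) + 1152*tan(4*t)^4 + 1536*tan(4*t)^2 + 384)/(-18); at t = 0 this is -176/9.

-176/9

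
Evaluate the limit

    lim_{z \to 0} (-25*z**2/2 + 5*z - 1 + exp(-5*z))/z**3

Direct substitution gives 0/0.
Apply L'Hôpital: lim (-25*z + 5 - 5*e^(-5*z))/(3*z^2), still 0/0.
Apply L'Hôpital: lim (-25 + 25*e^(-5*z))/(6*z), still 0/0.
After 3 applications of L'Hôpital's rule the quotient is (-125*e^(-5*z))/(6); substituting z = 0 gives -125/6.

-125/6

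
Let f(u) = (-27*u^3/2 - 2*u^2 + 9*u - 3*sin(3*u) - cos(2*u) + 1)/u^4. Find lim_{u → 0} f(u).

-2/3

Substitution gives 0/0 (the numerator vanishes to order 4).
Expand each term to order u^4: the coefficient of u^4 in −cos(2u) is -2/3 and in -3·sin(3u) is 0.
Lower-order terms cancel with the polynomial part, so the numerator is (-2/3)·u^4 + o(u^4), and the limit is (-2/3)/(1) = -2/3.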